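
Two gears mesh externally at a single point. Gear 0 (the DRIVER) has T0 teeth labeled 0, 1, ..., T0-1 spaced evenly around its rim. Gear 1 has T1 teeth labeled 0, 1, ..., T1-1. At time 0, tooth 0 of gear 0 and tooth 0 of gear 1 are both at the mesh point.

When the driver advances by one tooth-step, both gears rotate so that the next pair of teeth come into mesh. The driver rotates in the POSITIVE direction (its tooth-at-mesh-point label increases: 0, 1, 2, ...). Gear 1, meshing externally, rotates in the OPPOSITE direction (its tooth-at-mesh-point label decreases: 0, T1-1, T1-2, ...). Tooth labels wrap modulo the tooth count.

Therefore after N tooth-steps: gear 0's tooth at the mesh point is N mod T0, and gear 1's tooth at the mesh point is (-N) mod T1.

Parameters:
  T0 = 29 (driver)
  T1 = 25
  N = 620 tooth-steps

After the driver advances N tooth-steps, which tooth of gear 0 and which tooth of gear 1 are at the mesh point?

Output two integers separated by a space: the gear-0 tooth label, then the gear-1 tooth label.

Answer: 11 5

Derivation:
Gear 0 (driver, T0=29): tooth at mesh = N mod T0
  620 = 21 * 29 + 11, so 620 mod 29 = 11
  gear 0 tooth = 11
Gear 1 (driven, T1=25): tooth at mesh = (-N) mod T1
  620 = 24 * 25 + 20, so 620 mod 25 = 20
  (-620) mod 25 = (-20) mod 25 = 25 - 20 = 5
Mesh after 620 steps: gear-0 tooth 11 meets gear-1 tooth 5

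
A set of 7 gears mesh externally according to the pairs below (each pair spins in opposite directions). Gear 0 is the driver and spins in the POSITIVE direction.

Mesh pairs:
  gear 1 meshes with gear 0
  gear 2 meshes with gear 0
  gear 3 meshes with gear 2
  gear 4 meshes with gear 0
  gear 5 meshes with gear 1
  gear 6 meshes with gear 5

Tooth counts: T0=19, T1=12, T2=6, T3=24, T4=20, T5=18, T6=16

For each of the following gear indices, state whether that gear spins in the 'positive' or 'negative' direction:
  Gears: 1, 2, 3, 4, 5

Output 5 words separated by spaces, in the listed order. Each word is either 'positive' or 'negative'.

Gear 0 (driver): positive (depth 0)
  gear 1: meshes with gear 0 -> depth 1 -> negative (opposite of gear 0)
  gear 2: meshes with gear 0 -> depth 1 -> negative (opposite of gear 0)
  gear 3: meshes with gear 2 -> depth 2 -> positive (opposite of gear 2)
  gear 4: meshes with gear 0 -> depth 1 -> negative (opposite of gear 0)
  gear 5: meshes with gear 1 -> depth 2 -> positive (opposite of gear 1)
  gear 6: meshes with gear 5 -> depth 3 -> negative (opposite of gear 5)
Queried indices 1, 2, 3, 4, 5 -> negative, negative, positive, negative, positive

Answer: negative negative positive negative positive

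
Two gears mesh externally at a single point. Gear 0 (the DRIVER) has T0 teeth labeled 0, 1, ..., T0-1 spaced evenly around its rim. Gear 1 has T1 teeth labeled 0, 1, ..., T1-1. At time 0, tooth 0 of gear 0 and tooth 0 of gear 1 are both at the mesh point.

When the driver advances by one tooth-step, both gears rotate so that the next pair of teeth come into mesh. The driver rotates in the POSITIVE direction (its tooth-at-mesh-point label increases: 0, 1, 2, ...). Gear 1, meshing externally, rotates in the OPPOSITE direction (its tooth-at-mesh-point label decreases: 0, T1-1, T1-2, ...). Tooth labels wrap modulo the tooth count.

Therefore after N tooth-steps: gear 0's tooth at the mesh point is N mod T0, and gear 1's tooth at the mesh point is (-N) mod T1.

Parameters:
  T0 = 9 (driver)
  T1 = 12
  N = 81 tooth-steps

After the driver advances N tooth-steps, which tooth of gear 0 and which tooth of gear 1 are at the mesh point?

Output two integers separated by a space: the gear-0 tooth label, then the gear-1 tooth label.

Gear 0 (driver, T0=9): tooth at mesh = N mod T0
  81 = 9 * 9 + 0, so 81 mod 9 = 0
  gear 0 tooth = 0
Gear 1 (driven, T1=12): tooth at mesh = (-N) mod T1
  81 = 6 * 12 + 9, so 81 mod 12 = 9
  (-81) mod 12 = (-9) mod 12 = 12 - 9 = 3
Mesh after 81 steps: gear-0 tooth 0 meets gear-1 tooth 3

Answer: 0 3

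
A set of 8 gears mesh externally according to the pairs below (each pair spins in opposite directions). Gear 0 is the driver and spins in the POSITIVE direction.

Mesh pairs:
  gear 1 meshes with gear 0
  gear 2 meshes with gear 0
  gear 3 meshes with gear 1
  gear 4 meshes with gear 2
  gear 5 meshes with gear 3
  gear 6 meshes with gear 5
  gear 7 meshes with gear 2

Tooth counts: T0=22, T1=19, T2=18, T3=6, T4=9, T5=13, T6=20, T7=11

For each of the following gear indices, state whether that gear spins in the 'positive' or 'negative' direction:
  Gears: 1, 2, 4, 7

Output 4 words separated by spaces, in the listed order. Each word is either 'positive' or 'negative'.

Answer: negative negative positive positive

Derivation:
Gear 0 (driver): positive (depth 0)
  gear 1: meshes with gear 0 -> depth 1 -> negative (opposite of gear 0)
  gear 2: meshes with gear 0 -> depth 1 -> negative (opposite of gear 0)
  gear 3: meshes with gear 1 -> depth 2 -> positive (opposite of gear 1)
  gear 4: meshes with gear 2 -> depth 2 -> positive (opposite of gear 2)
  gear 5: meshes with gear 3 -> depth 3 -> negative (opposite of gear 3)
  gear 6: meshes with gear 5 -> depth 4 -> positive (opposite of gear 5)
  gear 7: meshes with gear 2 -> depth 2 -> positive (opposite of gear 2)
Queried indices 1, 2, 4, 7 -> negative, negative, positive, positive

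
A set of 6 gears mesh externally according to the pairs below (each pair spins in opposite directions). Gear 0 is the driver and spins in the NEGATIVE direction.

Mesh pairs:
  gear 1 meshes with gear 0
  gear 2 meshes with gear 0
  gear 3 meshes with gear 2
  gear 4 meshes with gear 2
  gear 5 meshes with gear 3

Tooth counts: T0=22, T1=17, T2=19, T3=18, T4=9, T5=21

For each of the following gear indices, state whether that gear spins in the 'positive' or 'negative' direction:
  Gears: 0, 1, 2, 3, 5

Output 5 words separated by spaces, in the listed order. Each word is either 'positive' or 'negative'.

Answer: negative positive positive negative positive

Derivation:
Gear 0 (driver): negative (depth 0)
  gear 1: meshes with gear 0 -> depth 1 -> positive (opposite of gear 0)
  gear 2: meshes with gear 0 -> depth 1 -> positive (opposite of gear 0)
  gear 3: meshes with gear 2 -> depth 2 -> negative (opposite of gear 2)
  gear 4: meshes with gear 2 -> depth 2 -> negative (opposite of gear 2)
  gear 5: meshes with gear 3 -> depth 3 -> positive (opposite of gear 3)
Queried indices 0, 1, 2, 3, 5 -> negative, positive, positive, negative, positive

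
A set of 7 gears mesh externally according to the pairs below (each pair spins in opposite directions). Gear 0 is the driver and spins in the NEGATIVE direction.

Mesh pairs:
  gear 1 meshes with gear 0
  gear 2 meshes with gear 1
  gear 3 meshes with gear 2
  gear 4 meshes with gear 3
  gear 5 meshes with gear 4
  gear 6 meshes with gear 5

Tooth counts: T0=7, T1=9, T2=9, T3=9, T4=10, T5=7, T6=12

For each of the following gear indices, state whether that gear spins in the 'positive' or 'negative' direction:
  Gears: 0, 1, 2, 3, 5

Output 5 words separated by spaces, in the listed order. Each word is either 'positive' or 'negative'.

Gear 0 (driver): negative (depth 0)
  gear 1: meshes with gear 0 -> depth 1 -> positive (opposite of gear 0)
  gear 2: meshes with gear 1 -> depth 2 -> negative (opposite of gear 1)
  gear 3: meshes with gear 2 -> depth 3 -> positive (opposite of gear 2)
  gear 4: meshes with gear 3 -> depth 4 -> negative (opposite of gear 3)
  gear 5: meshes with gear 4 -> depth 5 -> positive (opposite of gear 4)
  gear 6: meshes with gear 5 -> depth 6 -> negative (opposite of gear 5)
Queried indices 0, 1, 2, 3, 5 -> negative, positive, negative, positive, positive

Answer: negative positive negative positive positive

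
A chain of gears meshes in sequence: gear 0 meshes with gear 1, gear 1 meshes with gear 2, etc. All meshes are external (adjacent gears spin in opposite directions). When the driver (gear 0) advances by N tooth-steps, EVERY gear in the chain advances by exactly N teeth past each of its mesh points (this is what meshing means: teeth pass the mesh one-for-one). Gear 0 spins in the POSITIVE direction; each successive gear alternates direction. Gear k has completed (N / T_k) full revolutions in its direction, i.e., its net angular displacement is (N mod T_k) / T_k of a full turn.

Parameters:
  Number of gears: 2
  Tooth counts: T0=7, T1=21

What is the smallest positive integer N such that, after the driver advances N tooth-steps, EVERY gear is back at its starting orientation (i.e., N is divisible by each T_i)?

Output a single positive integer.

Answer: 21

Derivation:
Gear k returns to start when N is a multiple of T_k.
All gears at start simultaneously when N is a common multiple of [7, 21]; the smallest such N is lcm(7, 21).
Start: lcm = T0 = 7
Fold in T1=21: gcd(7, 21) = 7; lcm(7, 21) = 7 * 21 / 7 = 147 / 7 = 21
Full cycle length = 21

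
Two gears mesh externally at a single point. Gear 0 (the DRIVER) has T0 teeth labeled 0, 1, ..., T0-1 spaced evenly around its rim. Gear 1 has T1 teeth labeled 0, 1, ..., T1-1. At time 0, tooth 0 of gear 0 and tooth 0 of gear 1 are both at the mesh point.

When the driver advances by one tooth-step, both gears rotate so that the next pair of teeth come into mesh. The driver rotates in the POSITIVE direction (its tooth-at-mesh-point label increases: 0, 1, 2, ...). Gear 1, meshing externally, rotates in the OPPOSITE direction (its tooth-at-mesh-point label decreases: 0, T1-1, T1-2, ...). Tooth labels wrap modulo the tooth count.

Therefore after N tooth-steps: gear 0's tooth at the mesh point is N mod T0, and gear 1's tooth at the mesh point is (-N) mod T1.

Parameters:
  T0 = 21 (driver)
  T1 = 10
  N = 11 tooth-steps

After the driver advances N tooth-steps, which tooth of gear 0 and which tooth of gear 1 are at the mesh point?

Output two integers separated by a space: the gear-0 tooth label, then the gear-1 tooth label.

Gear 0 (driver, T0=21): tooth at mesh = N mod T0
  11 = 0 * 21 + 11, so 11 mod 21 = 11
  gear 0 tooth = 11
Gear 1 (driven, T1=10): tooth at mesh = (-N) mod T1
  11 = 1 * 10 + 1, so 11 mod 10 = 1
  (-11) mod 10 = (-1) mod 10 = 10 - 1 = 9
Mesh after 11 steps: gear-0 tooth 11 meets gear-1 tooth 9

Answer: 11 9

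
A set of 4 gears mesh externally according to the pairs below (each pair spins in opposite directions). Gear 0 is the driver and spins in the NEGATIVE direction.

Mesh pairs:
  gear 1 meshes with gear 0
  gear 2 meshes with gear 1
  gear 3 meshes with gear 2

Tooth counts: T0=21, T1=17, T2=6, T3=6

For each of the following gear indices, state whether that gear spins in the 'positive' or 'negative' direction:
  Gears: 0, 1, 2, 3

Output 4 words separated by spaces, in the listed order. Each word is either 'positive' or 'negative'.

Answer: negative positive negative positive

Derivation:
Gear 0 (driver): negative (depth 0)
  gear 1: meshes with gear 0 -> depth 1 -> positive (opposite of gear 0)
  gear 2: meshes with gear 1 -> depth 2 -> negative (opposite of gear 1)
  gear 3: meshes with gear 2 -> depth 3 -> positive (opposite of gear 2)
Queried indices 0, 1, 2, 3 -> negative, positive, negative, positive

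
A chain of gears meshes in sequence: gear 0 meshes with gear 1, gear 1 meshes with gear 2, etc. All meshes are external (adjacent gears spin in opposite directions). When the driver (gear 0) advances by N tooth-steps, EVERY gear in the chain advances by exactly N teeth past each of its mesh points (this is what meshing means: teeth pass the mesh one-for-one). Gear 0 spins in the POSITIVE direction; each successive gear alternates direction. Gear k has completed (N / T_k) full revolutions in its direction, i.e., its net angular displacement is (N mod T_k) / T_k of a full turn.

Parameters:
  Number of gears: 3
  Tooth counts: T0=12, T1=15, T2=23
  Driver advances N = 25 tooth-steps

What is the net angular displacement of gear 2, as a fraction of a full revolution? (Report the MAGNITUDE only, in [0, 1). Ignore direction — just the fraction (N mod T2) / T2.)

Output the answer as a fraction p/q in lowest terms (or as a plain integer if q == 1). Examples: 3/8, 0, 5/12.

Answer: 2/23

Derivation:
Chain of 3 gears, tooth counts: [12, 15, 23]
  gear 0: T0=12, direction=positive, advance = 25 mod 12 = 1 teeth = 1/12 turn
  gear 1: T1=15, direction=negative, advance = 25 mod 15 = 10 teeth = 10/15 turn
  gear 2: T2=23, direction=positive, advance = 25 mod 23 = 2 teeth = 2/23 turn
Gear 2: 25 mod 23 = 2
Fraction = 2 / 23 = 2/23 (gcd(2,23)=1) = 2/23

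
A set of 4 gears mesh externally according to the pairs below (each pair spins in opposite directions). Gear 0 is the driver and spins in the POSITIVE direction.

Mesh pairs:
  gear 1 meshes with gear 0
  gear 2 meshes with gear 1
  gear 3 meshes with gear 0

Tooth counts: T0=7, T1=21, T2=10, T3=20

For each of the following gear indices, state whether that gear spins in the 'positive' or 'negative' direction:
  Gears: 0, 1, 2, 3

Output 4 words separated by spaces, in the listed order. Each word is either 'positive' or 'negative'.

Answer: positive negative positive negative

Derivation:
Gear 0 (driver): positive (depth 0)
  gear 1: meshes with gear 0 -> depth 1 -> negative (opposite of gear 0)
  gear 2: meshes with gear 1 -> depth 2 -> positive (opposite of gear 1)
  gear 3: meshes with gear 0 -> depth 1 -> negative (opposite of gear 0)
Queried indices 0, 1, 2, 3 -> positive, negative, positive, negative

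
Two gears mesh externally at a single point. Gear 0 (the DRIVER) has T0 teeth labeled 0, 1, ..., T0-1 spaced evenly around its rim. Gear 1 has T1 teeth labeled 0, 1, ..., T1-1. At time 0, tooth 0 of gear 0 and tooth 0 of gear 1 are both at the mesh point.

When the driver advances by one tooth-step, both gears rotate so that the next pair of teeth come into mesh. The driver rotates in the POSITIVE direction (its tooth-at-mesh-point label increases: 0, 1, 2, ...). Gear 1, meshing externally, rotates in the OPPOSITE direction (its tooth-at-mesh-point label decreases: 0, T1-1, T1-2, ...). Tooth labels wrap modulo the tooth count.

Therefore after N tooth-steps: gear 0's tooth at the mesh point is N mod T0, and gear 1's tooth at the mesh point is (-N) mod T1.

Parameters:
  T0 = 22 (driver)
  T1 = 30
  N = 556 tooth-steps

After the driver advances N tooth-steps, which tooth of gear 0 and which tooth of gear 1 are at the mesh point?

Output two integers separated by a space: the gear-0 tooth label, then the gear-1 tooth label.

Gear 0 (driver, T0=22): tooth at mesh = N mod T0
  556 = 25 * 22 + 6, so 556 mod 22 = 6
  gear 0 tooth = 6
Gear 1 (driven, T1=30): tooth at mesh = (-N) mod T1
  556 = 18 * 30 + 16, so 556 mod 30 = 16
  (-556) mod 30 = (-16) mod 30 = 30 - 16 = 14
Mesh after 556 steps: gear-0 tooth 6 meets gear-1 tooth 14

Answer: 6 14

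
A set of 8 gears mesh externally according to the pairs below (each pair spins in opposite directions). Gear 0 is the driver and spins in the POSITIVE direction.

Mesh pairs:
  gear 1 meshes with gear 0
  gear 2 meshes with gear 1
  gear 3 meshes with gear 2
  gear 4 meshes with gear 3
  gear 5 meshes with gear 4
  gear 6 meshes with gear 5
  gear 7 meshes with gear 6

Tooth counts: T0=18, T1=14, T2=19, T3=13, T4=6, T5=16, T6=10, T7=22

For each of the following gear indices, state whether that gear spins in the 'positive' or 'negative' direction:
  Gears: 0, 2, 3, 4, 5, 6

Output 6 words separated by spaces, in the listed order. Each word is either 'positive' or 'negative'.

Gear 0 (driver): positive (depth 0)
  gear 1: meshes with gear 0 -> depth 1 -> negative (opposite of gear 0)
  gear 2: meshes with gear 1 -> depth 2 -> positive (opposite of gear 1)
  gear 3: meshes with gear 2 -> depth 3 -> negative (opposite of gear 2)
  gear 4: meshes with gear 3 -> depth 4 -> positive (opposite of gear 3)
  gear 5: meshes with gear 4 -> depth 5 -> negative (opposite of gear 4)
  gear 6: meshes with gear 5 -> depth 6 -> positive (opposite of gear 5)
  gear 7: meshes with gear 6 -> depth 7 -> negative (opposite of gear 6)
Queried indices 0, 2, 3, 4, 5, 6 -> positive, positive, negative, positive, negative, positive

Answer: positive positive negative positive negative positive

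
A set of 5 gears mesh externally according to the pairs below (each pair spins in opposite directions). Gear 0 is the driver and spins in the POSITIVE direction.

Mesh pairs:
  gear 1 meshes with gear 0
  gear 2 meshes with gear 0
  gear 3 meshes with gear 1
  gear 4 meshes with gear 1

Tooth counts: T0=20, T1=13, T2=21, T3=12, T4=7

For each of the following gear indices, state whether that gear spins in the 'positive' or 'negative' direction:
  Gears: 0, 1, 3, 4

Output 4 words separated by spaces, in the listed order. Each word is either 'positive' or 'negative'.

Gear 0 (driver): positive (depth 0)
  gear 1: meshes with gear 0 -> depth 1 -> negative (opposite of gear 0)
  gear 2: meshes with gear 0 -> depth 1 -> negative (opposite of gear 0)
  gear 3: meshes with gear 1 -> depth 2 -> positive (opposite of gear 1)
  gear 4: meshes with gear 1 -> depth 2 -> positive (opposite of gear 1)
Queried indices 0, 1, 3, 4 -> positive, negative, positive, positive

Answer: positive negative positive positive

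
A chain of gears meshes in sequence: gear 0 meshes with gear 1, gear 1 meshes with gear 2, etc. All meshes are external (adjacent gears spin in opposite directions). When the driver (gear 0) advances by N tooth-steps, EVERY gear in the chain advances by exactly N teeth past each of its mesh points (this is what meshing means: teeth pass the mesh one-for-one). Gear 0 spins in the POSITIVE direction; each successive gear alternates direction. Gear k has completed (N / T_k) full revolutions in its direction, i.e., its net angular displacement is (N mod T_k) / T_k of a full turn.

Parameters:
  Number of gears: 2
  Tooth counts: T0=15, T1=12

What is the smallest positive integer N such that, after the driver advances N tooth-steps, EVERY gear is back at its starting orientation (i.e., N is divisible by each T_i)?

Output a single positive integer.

Answer: 60

Derivation:
Gear k returns to start when N is a multiple of T_k.
All gears at start simultaneously when N is a common multiple of [15, 12]; the smallest such N is lcm(15, 12).
Start: lcm = T0 = 15
Fold in T1=12: gcd(15, 12) = 3; lcm(15, 12) = 15 * 12 / 3 = 180 / 3 = 60
Full cycle length = 60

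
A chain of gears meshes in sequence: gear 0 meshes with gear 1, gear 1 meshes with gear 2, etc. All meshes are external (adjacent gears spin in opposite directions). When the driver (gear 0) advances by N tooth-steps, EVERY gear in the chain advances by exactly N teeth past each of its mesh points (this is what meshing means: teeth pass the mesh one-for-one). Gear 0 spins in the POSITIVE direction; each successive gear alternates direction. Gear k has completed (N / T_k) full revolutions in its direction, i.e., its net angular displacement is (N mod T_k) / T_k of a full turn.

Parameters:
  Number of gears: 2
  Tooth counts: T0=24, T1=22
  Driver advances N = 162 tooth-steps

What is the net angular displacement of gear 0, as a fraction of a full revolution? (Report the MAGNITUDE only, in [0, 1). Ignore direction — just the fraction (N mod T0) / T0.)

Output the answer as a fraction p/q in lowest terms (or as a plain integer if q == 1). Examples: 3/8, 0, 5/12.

Answer: 3/4

Derivation:
Chain of 2 gears, tooth counts: [24, 22]
  gear 0: T0=24, direction=positive, advance = 162 mod 24 = 18 teeth = 18/24 turn
  gear 1: T1=22, direction=negative, advance = 162 mod 22 = 8 teeth = 8/22 turn
Gear 0: 162 mod 24 = 18
Fraction = 18 / 24 = 3/4 (gcd(18,24)=6) = 3/4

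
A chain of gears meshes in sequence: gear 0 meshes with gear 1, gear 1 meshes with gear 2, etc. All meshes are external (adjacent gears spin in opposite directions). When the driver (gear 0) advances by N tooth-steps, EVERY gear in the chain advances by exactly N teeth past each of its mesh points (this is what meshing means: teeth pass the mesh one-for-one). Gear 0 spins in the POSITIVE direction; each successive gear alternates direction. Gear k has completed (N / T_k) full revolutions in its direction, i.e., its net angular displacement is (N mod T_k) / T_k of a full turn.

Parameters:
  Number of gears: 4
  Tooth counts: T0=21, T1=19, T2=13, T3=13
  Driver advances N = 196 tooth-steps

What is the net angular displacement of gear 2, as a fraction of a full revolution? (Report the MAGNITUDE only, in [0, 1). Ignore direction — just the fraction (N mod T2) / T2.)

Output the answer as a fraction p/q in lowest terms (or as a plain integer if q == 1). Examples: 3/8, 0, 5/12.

Answer: 1/13

Derivation:
Chain of 4 gears, tooth counts: [21, 19, 13, 13]
  gear 0: T0=21, direction=positive, advance = 196 mod 21 = 7 teeth = 7/21 turn
  gear 1: T1=19, direction=negative, advance = 196 mod 19 = 6 teeth = 6/19 turn
  gear 2: T2=13, direction=positive, advance = 196 mod 13 = 1 teeth = 1/13 turn
  gear 3: T3=13, direction=negative, advance = 196 mod 13 = 1 teeth = 1/13 turn
Gear 2: 196 mod 13 = 1
Fraction = 1 / 13 = 1/13 (gcd(1,13)=1) = 1/13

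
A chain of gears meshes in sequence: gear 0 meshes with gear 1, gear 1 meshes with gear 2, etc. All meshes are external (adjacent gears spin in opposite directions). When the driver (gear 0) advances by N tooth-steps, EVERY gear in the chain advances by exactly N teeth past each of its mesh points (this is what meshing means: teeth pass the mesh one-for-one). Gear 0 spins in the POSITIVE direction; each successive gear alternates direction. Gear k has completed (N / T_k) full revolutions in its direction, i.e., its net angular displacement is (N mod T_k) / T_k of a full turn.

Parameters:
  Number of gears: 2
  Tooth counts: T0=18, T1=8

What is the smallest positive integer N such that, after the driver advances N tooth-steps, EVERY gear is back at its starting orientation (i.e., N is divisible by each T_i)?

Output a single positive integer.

Answer: 72

Derivation:
Gear k returns to start when N is a multiple of T_k.
All gears at start simultaneously when N is a common multiple of [18, 8]; the smallest such N is lcm(18, 8).
Start: lcm = T0 = 18
Fold in T1=8: gcd(18, 8) = 2; lcm(18, 8) = 18 * 8 / 2 = 144 / 2 = 72
Full cycle length = 72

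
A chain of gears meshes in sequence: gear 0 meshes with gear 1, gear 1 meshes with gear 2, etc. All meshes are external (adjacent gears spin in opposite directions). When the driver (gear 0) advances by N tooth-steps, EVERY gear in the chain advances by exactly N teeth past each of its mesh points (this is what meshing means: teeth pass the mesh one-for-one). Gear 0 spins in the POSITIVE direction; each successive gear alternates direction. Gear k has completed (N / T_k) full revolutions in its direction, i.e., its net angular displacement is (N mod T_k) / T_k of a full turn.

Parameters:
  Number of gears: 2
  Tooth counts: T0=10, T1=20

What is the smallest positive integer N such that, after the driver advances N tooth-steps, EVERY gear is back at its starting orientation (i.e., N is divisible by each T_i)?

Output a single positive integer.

Gear k returns to start when N is a multiple of T_k.
All gears at start simultaneously when N is a common multiple of [10, 20]; the smallest such N is lcm(10, 20).
Start: lcm = T0 = 10
Fold in T1=20: gcd(10, 20) = 10; lcm(10, 20) = 10 * 20 / 10 = 200 / 10 = 20
Full cycle length = 20

Answer: 20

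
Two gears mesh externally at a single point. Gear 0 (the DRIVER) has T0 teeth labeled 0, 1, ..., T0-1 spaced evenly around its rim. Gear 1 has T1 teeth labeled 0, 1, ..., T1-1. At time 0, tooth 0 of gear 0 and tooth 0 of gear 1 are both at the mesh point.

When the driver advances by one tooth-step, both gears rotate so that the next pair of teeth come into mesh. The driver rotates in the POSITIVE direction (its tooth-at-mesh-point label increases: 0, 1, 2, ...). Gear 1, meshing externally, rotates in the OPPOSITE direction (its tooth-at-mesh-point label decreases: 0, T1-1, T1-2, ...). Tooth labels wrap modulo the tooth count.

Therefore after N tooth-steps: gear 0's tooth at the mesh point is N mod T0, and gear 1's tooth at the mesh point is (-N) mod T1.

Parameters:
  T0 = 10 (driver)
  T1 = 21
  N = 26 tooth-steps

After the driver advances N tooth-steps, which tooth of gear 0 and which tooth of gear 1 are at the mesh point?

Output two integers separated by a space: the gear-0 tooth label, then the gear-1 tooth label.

Gear 0 (driver, T0=10): tooth at mesh = N mod T0
  26 = 2 * 10 + 6, so 26 mod 10 = 6
  gear 0 tooth = 6
Gear 1 (driven, T1=21): tooth at mesh = (-N) mod T1
  26 = 1 * 21 + 5, so 26 mod 21 = 5
  (-26) mod 21 = (-5) mod 21 = 21 - 5 = 16
Mesh after 26 steps: gear-0 tooth 6 meets gear-1 tooth 16

Answer: 6 16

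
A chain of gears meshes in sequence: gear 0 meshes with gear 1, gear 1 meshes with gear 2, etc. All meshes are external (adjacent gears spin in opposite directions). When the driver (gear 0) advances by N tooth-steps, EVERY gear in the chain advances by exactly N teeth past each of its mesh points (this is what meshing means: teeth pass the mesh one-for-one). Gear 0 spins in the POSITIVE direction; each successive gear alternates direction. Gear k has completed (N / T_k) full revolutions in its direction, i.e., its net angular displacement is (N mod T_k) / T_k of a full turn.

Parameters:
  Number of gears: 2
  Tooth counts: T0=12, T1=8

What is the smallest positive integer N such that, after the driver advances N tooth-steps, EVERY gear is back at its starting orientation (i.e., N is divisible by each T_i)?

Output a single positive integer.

Gear k returns to start when N is a multiple of T_k.
All gears at start simultaneously when N is a common multiple of [12, 8]; the smallest such N is lcm(12, 8).
Start: lcm = T0 = 12
Fold in T1=8: gcd(12, 8) = 4; lcm(12, 8) = 12 * 8 / 4 = 96 / 4 = 24
Full cycle length = 24

Answer: 24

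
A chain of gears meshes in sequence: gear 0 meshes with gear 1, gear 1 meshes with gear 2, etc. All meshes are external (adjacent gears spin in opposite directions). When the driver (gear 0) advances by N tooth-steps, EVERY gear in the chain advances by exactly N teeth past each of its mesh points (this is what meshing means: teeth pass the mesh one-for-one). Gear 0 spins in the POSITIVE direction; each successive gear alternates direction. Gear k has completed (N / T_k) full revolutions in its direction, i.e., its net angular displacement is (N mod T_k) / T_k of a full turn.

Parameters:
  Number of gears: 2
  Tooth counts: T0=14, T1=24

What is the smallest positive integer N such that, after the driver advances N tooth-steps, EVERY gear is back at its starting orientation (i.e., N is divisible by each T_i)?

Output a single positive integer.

Answer: 168

Derivation:
Gear k returns to start when N is a multiple of T_k.
All gears at start simultaneously when N is a common multiple of [14, 24]; the smallest such N is lcm(14, 24).
Start: lcm = T0 = 14
Fold in T1=24: gcd(14, 24) = 2; lcm(14, 24) = 14 * 24 / 2 = 336 / 2 = 168
Full cycle length = 168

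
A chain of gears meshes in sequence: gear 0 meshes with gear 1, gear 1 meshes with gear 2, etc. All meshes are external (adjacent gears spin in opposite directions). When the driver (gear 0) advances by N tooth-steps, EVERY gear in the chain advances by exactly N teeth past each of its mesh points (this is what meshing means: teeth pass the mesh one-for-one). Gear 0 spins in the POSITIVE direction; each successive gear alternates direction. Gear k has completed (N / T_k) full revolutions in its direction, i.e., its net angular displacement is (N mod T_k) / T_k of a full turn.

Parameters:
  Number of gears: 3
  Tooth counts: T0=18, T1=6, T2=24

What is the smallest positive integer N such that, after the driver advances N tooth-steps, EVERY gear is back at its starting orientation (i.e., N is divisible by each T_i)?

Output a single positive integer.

Gear k returns to start when N is a multiple of T_k.
All gears at start simultaneously when N is a common multiple of [18, 6, 24]; the smallest such N is lcm(18, 6, 24).
Start: lcm = T0 = 18
Fold in T1=6: gcd(18, 6) = 6; lcm(18, 6) = 18 * 6 / 6 = 108 / 6 = 18
Fold in T2=24: gcd(18, 24) = 6; lcm(18, 24) = 18 * 24 / 6 = 432 / 6 = 72
Full cycle length = 72

Answer: 72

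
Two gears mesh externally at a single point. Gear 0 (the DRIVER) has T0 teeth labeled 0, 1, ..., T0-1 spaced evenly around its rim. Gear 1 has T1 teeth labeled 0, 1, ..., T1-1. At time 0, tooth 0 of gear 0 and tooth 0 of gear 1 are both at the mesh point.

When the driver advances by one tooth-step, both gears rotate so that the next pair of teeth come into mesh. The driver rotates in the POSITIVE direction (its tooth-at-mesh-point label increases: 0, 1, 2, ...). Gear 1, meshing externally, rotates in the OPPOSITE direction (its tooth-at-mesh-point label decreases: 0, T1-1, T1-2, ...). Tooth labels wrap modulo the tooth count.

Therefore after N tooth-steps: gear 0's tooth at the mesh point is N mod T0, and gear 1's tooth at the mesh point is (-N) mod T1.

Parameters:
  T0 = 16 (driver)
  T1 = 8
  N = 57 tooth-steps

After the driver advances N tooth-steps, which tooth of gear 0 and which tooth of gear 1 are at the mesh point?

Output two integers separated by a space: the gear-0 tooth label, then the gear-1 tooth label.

Gear 0 (driver, T0=16): tooth at mesh = N mod T0
  57 = 3 * 16 + 9, so 57 mod 16 = 9
  gear 0 tooth = 9
Gear 1 (driven, T1=8): tooth at mesh = (-N) mod T1
  57 = 7 * 8 + 1, so 57 mod 8 = 1
  (-57) mod 8 = (-1) mod 8 = 8 - 1 = 7
Mesh after 57 steps: gear-0 tooth 9 meets gear-1 tooth 7

Answer: 9 7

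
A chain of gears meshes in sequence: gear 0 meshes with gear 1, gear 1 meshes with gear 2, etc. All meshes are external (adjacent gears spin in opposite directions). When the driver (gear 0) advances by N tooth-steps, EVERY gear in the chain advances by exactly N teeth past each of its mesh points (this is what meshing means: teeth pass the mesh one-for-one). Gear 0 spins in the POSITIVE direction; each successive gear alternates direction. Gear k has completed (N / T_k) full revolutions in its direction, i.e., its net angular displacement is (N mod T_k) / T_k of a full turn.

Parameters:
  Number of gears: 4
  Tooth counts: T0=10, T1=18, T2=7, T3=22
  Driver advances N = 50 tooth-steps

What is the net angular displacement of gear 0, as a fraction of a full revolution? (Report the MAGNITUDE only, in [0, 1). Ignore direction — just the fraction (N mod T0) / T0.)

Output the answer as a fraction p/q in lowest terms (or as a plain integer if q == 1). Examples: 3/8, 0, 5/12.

Answer: 0

Derivation:
Chain of 4 gears, tooth counts: [10, 18, 7, 22]
  gear 0: T0=10, direction=positive, advance = 50 mod 10 = 0 teeth = 0/10 turn
  gear 1: T1=18, direction=negative, advance = 50 mod 18 = 14 teeth = 14/18 turn
  gear 2: T2=7, direction=positive, advance = 50 mod 7 = 1 teeth = 1/7 turn
  gear 3: T3=22, direction=negative, advance = 50 mod 22 = 6 teeth = 6/22 turn
Gear 0: 50 mod 10 = 0
Fraction = 0 / 10 = 0/1 (gcd(0,10)=10) = 0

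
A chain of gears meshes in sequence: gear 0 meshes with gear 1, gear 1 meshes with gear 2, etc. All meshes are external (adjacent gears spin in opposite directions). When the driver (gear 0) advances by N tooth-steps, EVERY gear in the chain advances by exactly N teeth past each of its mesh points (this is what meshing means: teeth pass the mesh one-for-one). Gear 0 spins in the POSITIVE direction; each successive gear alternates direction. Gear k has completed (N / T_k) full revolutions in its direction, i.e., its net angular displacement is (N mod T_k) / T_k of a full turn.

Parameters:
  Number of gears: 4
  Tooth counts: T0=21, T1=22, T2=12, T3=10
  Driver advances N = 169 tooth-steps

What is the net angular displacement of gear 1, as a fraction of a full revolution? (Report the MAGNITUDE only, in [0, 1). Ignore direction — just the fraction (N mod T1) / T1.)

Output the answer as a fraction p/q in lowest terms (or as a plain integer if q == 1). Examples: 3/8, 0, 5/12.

Answer: 15/22

Derivation:
Chain of 4 gears, tooth counts: [21, 22, 12, 10]
  gear 0: T0=21, direction=positive, advance = 169 mod 21 = 1 teeth = 1/21 turn
  gear 1: T1=22, direction=negative, advance = 169 mod 22 = 15 teeth = 15/22 turn
  gear 2: T2=12, direction=positive, advance = 169 mod 12 = 1 teeth = 1/12 turn
  gear 3: T3=10, direction=negative, advance = 169 mod 10 = 9 teeth = 9/10 turn
Gear 1: 169 mod 22 = 15
Fraction = 15 / 22 = 15/22 (gcd(15,22)=1) = 15/22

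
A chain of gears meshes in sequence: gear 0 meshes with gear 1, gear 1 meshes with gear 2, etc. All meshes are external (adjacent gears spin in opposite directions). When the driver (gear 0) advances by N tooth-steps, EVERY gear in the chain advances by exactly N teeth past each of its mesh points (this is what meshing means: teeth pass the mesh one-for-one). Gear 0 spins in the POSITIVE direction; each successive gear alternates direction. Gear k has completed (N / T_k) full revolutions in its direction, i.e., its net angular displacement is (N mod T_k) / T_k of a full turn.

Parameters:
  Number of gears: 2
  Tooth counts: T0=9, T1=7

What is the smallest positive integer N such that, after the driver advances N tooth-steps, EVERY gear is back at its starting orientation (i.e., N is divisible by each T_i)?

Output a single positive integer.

Answer: 63

Derivation:
Gear k returns to start when N is a multiple of T_k.
All gears at start simultaneously when N is a common multiple of [9, 7]; the smallest such N is lcm(9, 7).
Start: lcm = T0 = 9
Fold in T1=7: gcd(9, 7) = 1; lcm(9, 7) = 9 * 7 / 1 = 63 / 1 = 63
Full cycle length = 63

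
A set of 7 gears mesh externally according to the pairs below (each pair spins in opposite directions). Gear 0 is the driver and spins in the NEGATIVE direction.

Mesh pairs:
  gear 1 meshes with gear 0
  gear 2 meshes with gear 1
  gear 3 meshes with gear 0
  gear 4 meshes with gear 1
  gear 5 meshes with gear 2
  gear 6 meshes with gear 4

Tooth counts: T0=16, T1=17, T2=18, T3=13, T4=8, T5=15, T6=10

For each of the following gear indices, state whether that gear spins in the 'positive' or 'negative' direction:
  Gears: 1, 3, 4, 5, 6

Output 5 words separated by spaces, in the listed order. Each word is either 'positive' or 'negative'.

Gear 0 (driver): negative (depth 0)
  gear 1: meshes with gear 0 -> depth 1 -> positive (opposite of gear 0)
  gear 2: meshes with gear 1 -> depth 2 -> negative (opposite of gear 1)
  gear 3: meshes with gear 0 -> depth 1 -> positive (opposite of gear 0)
  gear 4: meshes with gear 1 -> depth 2 -> negative (opposite of gear 1)
  gear 5: meshes with gear 2 -> depth 3 -> positive (opposite of gear 2)
  gear 6: meshes with gear 4 -> depth 3 -> positive (opposite of gear 4)
Queried indices 1, 3, 4, 5, 6 -> positive, positive, negative, positive, positive

Answer: positive positive negative positive positive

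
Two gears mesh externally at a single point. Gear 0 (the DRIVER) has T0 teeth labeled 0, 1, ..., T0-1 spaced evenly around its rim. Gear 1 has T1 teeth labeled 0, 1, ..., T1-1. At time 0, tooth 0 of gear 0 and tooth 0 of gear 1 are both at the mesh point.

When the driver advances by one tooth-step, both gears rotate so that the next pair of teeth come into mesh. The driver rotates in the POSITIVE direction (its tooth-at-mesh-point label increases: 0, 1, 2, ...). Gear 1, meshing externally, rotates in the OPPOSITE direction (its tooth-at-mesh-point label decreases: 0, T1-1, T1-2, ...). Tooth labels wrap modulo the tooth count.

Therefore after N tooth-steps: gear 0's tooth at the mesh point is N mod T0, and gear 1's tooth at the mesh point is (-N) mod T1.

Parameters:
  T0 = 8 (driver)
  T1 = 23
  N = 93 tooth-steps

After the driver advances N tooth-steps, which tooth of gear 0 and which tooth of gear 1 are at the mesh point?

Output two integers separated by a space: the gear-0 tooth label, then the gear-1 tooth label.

Answer: 5 22

Derivation:
Gear 0 (driver, T0=8): tooth at mesh = N mod T0
  93 = 11 * 8 + 5, so 93 mod 8 = 5
  gear 0 tooth = 5
Gear 1 (driven, T1=23): tooth at mesh = (-N) mod T1
  93 = 4 * 23 + 1, so 93 mod 23 = 1
  (-93) mod 23 = (-1) mod 23 = 23 - 1 = 22
Mesh after 93 steps: gear-0 tooth 5 meets gear-1 tooth 22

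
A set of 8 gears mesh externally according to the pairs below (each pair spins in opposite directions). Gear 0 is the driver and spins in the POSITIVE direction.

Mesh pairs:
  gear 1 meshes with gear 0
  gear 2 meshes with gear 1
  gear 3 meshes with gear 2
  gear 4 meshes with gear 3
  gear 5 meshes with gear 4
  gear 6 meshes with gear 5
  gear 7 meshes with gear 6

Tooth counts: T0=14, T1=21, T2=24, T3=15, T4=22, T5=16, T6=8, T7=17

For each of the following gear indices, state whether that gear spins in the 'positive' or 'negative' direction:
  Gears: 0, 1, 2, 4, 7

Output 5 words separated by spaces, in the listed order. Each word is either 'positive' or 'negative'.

Gear 0 (driver): positive (depth 0)
  gear 1: meshes with gear 0 -> depth 1 -> negative (opposite of gear 0)
  gear 2: meshes with gear 1 -> depth 2 -> positive (opposite of gear 1)
  gear 3: meshes with gear 2 -> depth 3 -> negative (opposite of gear 2)
  gear 4: meshes with gear 3 -> depth 4 -> positive (opposite of gear 3)
  gear 5: meshes with gear 4 -> depth 5 -> negative (opposite of gear 4)
  gear 6: meshes with gear 5 -> depth 6 -> positive (opposite of gear 5)
  gear 7: meshes with gear 6 -> depth 7 -> negative (opposite of gear 6)
Queried indices 0, 1, 2, 4, 7 -> positive, negative, positive, positive, negative

Answer: positive negative positive positive negative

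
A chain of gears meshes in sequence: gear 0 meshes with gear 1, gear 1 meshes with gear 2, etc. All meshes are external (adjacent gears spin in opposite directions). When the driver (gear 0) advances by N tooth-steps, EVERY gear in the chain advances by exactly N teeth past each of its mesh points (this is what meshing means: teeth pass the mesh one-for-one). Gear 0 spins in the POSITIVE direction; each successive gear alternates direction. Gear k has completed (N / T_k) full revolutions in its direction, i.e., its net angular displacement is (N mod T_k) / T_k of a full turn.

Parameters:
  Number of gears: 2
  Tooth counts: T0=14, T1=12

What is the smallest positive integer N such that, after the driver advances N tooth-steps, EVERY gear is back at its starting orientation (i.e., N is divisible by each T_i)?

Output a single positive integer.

Gear k returns to start when N is a multiple of T_k.
All gears at start simultaneously when N is a common multiple of [14, 12]; the smallest such N is lcm(14, 12).
Start: lcm = T0 = 14
Fold in T1=12: gcd(14, 12) = 2; lcm(14, 12) = 14 * 12 / 2 = 168 / 2 = 84
Full cycle length = 84

Answer: 84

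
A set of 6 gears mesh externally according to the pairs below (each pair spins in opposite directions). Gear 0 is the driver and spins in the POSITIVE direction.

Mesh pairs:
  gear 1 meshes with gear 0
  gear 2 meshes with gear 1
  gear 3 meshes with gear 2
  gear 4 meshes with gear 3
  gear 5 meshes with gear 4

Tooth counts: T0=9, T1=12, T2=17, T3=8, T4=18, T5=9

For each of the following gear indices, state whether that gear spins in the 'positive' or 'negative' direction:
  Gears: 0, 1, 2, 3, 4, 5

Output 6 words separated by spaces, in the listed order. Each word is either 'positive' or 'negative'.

Gear 0 (driver): positive (depth 0)
  gear 1: meshes with gear 0 -> depth 1 -> negative (opposite of gear 0)
  gear 2: meshes with gear 1 -> depth 2 -> positive (opposite of gear 1)
  gear 3: meshes with gear 2 -> depth 3 -> negative (opposite of gear 2)
  gear 4: meshes with gear 3 -> depth 4 -> positive (opposite of gear 3)
  gear 5: meshes with gear 4 -> depth 5 -> negative (opposite of gear 4)
Queried indices 0, 1, 2, 3, 4, 5 -> positive, negative, positive, negative, positive, negative

Answer: positive negative positive negative positive negative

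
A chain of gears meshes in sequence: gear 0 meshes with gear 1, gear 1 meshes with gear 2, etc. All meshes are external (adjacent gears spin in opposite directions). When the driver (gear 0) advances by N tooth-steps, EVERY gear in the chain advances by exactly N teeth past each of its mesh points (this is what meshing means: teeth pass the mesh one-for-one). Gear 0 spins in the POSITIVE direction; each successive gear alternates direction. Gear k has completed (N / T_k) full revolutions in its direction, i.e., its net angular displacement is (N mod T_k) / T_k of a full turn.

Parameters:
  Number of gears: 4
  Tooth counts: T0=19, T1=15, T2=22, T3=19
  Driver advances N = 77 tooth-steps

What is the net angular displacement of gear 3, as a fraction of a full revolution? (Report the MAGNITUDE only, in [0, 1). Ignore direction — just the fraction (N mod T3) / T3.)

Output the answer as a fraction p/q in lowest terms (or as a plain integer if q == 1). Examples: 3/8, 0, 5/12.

Answer: 1/19

Derivation:
Chain of 4 gears, tooth counts: [19, 15, 22, 19]
  gear 0: T0=19, direction=positive, advance = 77 mod 19 = 1 teeth = 1/19 turn
  gear 1: T1=15, direction=negative, advance = 77 mod 15 = 2 teeth = 2/15 turn
  gear 2: T2=22, direction=positive, advance = 77 mod 22 = 11 teeth = 11/22 turn
  gear 3: T3=19, direction=negative, advance = 77 mod 19 = 1 teeth = 1/19 turn
Gear 3: 77 mod 19 = 1
Fraction = 1 / 19 = 1/19 (gcd(1,19)=1) = 1/19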